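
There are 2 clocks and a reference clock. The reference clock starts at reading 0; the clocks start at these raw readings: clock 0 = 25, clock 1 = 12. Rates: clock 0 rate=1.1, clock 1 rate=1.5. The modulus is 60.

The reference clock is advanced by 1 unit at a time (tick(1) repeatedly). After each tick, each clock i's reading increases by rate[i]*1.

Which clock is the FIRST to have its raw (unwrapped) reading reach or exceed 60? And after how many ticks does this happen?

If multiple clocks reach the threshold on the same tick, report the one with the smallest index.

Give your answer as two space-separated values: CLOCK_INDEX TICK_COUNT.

Answer: 0 32

Derivation:
clock 0: start=25, rate=1.1, needs 60-25 = 35; ticks = ceil(35/1.1) = ceil(31.8182) = 32; reading at tick 32 = 25 + 1.1*32 = 60.2000
clock 1: start=12, rate=1.5, needs 60-12 = 48; ticks = ceil(48/1.5) = ceil(32.0000) = 32; reading at tick 32 = 12 + 1.5*32 = 60.0000
Minimum tick count = 32; winners = [0, 1]; smallest index = 0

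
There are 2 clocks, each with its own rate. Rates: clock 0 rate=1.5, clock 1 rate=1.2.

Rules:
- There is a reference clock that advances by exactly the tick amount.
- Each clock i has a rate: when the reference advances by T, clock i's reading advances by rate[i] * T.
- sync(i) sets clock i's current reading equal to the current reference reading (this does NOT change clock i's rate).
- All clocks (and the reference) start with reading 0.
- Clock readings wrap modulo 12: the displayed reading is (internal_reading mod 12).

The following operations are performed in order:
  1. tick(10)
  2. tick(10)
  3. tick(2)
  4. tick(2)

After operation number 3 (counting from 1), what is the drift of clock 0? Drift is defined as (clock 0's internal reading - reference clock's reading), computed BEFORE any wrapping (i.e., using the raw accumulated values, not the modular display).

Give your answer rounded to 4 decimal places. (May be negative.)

Answer: 11.0000

Derivation:
After op 1 tick(10): ref=10.0000 raw=[15.0000 12.0000]
After op 2 tick(10): ref=20.0000 raw=[30.0000 24.0000]
After op 3 tick(2): ref=22.0000 raw=[33.0000 26.4000]
Drift of clock 0 after op 3: 33.0000 - 22.0000 = 11.0000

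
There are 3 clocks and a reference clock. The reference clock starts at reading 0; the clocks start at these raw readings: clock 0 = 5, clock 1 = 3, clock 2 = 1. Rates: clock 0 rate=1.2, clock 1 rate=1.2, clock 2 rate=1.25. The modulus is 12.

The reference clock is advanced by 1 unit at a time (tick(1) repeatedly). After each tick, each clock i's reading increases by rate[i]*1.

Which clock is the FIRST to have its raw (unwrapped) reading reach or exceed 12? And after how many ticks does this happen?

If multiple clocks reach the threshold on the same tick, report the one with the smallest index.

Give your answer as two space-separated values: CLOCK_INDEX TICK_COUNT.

clock 0: start=5, rate=1.2, needs 12-5 = 7; ticks = ceil(7/1.2) = ceil(5.8333) = 6; reading at tick 6 = 5 + 1.2*6 = 12.2000
clock 1: start=3, rate=1.2, needs 12-3 = 9; ticks = ceil(9/1.2) = ceil(7.5000) = 8; reading at tick 8 = 3 + 1.2*8 = 12.6000
clock 2: start=1, rate=1.25, needs 12-1 = 11; ticks = ceil(11/1.25) = ceil(8.8000) = 9; reading at tick 9 = 1 + 1.25*9 = 12.2500
Minimum tick count = 6; winners = [0]; smallest index = 0

Answer: 0 6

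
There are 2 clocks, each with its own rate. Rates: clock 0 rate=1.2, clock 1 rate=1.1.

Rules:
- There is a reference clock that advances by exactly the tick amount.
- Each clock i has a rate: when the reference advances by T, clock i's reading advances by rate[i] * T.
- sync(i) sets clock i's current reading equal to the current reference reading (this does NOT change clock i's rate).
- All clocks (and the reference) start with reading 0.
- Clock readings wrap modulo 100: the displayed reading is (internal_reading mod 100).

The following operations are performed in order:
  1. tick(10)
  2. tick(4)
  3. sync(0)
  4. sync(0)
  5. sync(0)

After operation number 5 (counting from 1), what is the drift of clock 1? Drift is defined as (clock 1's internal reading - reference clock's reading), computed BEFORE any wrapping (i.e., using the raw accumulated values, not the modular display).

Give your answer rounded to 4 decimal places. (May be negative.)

Answer: 1.4000

Derivation:
After op 1 tick(10): ref=10.0000 raw=[12.0000 11.0000]
After op 2 tick(4): ref=14.0000 raw=[16.8000 15.4000]
After op 3 sync(0): ref=14.0000 raw=[14.0000 15.4000]
After op 4 sync(0): ref=14.0000 raw=[14.0000 15.4000]
After op 5 sync(0): ref=14.0000 raw=[14.0000 15.4000]
Drift of clock 1 after op 5: 15.4000 - 14.0000 = 1.4000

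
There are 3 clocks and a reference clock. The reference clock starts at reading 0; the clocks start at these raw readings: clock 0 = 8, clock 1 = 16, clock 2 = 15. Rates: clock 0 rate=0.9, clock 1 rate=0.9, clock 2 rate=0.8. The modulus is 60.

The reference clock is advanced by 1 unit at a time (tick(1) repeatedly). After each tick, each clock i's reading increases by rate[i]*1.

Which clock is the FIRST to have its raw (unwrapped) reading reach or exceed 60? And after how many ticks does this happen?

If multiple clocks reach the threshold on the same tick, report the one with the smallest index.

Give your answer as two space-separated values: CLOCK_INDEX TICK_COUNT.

clock 0: start=8, rate=0.9, needs 60-8 = 52; ticks = ceil(52/0.9) = ceil(57.7778) = 58; reading at tick 58 = 8 + 0.9*58 = 60.2000
clock 1: start=16, rate=0.9, needs 60-16 = 44; ticks = ceil(44/0.9) = ceil(48.8889) = 49; reading at tick 49 = 16 + 0.9*49 = 60.1000
clock 2: start=15, rate=0.8, needs 60-15 = 45; ticks = ceil(45/0.8) = ceil(56.2500) = 57; reading at tick 57 = 15 + 0.8*57 = 60.6000
Minimum tick count = 49; winners = [1]; smallest index = 1

Answer: 1 49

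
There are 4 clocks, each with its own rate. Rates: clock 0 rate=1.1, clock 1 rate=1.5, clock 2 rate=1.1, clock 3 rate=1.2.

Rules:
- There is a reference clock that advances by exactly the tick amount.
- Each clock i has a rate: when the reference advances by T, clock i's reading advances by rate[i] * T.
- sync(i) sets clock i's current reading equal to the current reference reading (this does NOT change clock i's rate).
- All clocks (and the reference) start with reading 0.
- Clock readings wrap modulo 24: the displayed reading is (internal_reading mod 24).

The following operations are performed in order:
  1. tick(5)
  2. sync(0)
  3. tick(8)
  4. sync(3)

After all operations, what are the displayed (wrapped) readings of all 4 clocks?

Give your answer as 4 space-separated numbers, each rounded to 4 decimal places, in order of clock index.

After op 1 tick(5): ref=5.0000 raw=[5.5000 7.5000 5.5000 6.0000]
After op 2 sync(0): ref=5.0000 raw=[5.0000 7.5000 5.5000 6.0000]
After op 3 tick(8): ref=13.0000 raw=[13.8000 19.5000 14.3000 15.6000]
After op 4 sync(3): ref=13.0000 raw=[13.8000 19.5000 14.3000 13.0000]
Wrap final raw readings (mod 24): 13.8000 mod 24 = 13.8000; 19.5000 mod 24 = 19.5000; 14.3000 mod 24 = 14.3000; 13.0000 mod 24 = 13.0000

Answer: 13.8000 19.5000 14.3000 13.0000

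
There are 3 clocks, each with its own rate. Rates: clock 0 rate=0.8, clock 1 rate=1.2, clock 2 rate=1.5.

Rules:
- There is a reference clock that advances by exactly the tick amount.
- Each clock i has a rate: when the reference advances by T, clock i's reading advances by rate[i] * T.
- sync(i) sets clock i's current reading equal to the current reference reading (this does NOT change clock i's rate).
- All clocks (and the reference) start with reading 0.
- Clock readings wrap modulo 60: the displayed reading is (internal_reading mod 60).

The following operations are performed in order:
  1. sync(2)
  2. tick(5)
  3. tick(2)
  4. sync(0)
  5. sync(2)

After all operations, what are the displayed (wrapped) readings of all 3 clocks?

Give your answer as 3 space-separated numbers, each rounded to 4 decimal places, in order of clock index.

After op 1 sync(2): ref=0.0000 raw=[0.0000 0.0000 0.0000]
After op 2 tick(5): ref=5.0000 raw=[4.0000 6.0000 7.5000]
After op 3 tick(2): ref=7.0000 raw=[5.6000 8.4000 10.5000]
After op 4 sync(0): ref=7.0000 raw=[7.0000 8.4000 10.5000]
After op 5 sync(2): ref=7.0000 raw=[7.0000 8.4000 7.0000]
Wrap final raw readings (mod 60): 7.0000 mod 60 = 7.0000; 8.4000 mod 60 = 8.4000; 7.0000 mod 60 = 7.0000

Answer: 7.0000 8.4000 7.0000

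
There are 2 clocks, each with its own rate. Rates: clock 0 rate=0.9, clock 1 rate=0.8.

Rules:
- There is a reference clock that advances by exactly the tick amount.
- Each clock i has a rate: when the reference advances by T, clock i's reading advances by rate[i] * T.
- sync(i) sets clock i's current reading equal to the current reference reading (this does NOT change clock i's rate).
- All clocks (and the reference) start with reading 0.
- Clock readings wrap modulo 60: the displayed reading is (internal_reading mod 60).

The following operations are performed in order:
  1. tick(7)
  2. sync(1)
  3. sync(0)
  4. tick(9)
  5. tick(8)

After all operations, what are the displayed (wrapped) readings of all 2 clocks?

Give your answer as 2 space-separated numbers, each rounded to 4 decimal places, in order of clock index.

Answer: 22.3000 20.6000

Derivation:
After op 1 tick(7): ref=7.0000 raw=[6.3000 5.6000]
After op 2 sync(1): ref=7.0000 raw=[6.3000 7.0000]
After op 3 sync(0): ref=7.0000 raw=[7.0000 7.0000]
After op 4 tick(9): ref=16.0000 raw=[15.1000 14.2000]
After op 5 tick(8): ref=24.0000 raw=[22.3000 20.6000]
Wrap final raw readings (mod 60): 22.3000 mod 60 = 22.3000; 20.6000 mod 60 = 20.6000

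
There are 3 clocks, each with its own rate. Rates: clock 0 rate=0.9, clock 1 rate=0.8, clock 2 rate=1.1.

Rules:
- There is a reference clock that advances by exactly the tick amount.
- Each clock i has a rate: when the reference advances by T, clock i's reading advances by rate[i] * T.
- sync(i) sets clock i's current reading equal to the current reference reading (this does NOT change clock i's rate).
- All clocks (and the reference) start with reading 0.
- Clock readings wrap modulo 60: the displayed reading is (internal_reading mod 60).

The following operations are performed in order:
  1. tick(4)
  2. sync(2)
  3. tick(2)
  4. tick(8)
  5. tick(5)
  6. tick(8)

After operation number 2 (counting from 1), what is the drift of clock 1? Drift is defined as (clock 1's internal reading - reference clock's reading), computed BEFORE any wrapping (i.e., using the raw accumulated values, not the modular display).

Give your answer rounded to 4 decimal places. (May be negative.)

Answer: -0.8000

Derivation:
After op 1 tick(4): ref=4.0000 raw=[3.6000 3.2000 4.4000]
After op 2 sync(2): ref=4.0000 raw=[3.6000 3.2000 4.0000]
Drift of clock 1 after op 2: 3.2000 - 4.0000 = -0.8000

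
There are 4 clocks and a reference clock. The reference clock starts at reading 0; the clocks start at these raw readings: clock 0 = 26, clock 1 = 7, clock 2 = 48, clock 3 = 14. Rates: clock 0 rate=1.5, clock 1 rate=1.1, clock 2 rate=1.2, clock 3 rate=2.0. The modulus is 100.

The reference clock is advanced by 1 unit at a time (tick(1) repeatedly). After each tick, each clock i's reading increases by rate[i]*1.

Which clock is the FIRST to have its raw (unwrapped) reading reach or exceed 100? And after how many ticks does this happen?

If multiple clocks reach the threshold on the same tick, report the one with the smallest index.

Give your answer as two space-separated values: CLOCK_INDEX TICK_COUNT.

Answer: 3 43

Derivation:
clock 0: start=26, rate=1.5, needs 100-26 = 74; ticks = ceil(74/1.5) = ceil(49.3333) = 50; reading at tick 50 = 26 + 1.5*50 = 101.0000
clock 1: start=7, rate=1.1, needs 100-7 = 93; ticks = ceil(93/1.1) = ceil(84.5455) = 85; reading at tick 85 = 7 + 1.1*85 = 100.5000
clock 2: start=48, rate=1.2, needs 100-48 = 52; ticks = ceil(52/1.2) = ceil(43.3333) = 44; reading at tick 44 = 48 + 1.2*44 = 100.8000
clock 3: start=14, rate=2.0, needs 100-14 = 86; ticks = ceil(86/2.0) = ceil(43.0000) = 43; reading at tick 43 = 14 + 2.0*43 = 100.0000
Minimum tick count = 43; winners = [3]; smallest index = 3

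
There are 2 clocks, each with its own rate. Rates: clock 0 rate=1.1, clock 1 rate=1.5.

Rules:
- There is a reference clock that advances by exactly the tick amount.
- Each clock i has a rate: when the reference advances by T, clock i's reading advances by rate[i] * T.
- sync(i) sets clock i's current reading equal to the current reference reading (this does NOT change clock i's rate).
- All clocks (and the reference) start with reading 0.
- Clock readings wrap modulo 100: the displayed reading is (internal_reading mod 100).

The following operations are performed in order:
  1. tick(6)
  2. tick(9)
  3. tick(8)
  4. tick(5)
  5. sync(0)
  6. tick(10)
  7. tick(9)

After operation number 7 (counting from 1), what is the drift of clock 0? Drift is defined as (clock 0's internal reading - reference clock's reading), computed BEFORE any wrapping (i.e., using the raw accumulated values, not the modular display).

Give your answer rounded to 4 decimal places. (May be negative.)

After op 1 tick(6): ref=6.0000 raw=[6.6000 9.0000]
After op 2 tick(9): ref=15.0000 raw=[16.5000 22.5000]
After op 3 tick(8): ref=23.0000 raw=[25.3000 34.5000]
After op 4 tick(5): ref=28.0000 raw=[30.8000 42.0000]
After op 5 sync(0): ref=28.0000 raw=[28.0000 42.0000]
After op 6 tick(10): ref=38.0000 raw=[39.0000 57.0000]
After op 7 tick(9): ref=47.0000 raw=[48.9000 70.5000]
Drift of clock 0 after op 7: 48.9000 - 47.0000 = 1.9000

Answer: 1.9000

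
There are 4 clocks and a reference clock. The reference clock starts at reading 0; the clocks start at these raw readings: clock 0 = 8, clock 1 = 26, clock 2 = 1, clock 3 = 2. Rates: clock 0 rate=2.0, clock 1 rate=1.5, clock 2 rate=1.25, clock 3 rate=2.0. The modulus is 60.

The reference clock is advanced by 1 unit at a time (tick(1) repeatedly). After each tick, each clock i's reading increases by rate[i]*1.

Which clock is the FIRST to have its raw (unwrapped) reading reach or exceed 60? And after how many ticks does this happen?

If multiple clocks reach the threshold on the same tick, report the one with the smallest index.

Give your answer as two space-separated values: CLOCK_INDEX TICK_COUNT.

clock 0: start=8, rate=2.0, needs 60-8 = 52; ticks = ceil(52/2.0) = ceil(26.0000) = 26; reading at tick 26 = 8 + 2.0*26 = 60.0000
clock 1: start=26, rate=1.5, needs 60-26 = 34; ticks = ceil(34/1.5) = ceil(22.6667) = 23; reading at tick 23 = 26 + 1.5*23 = 60.5000
clock 2: start=1, rate=1.25, needs 60-1 = 59; ticks = ceil(59/1.25) = ceil(47.2000) = 48; reading at tick 48 = 1 + 1.25*48 = 61.0000
clock 3: start=2, rate=2.0, needs 60-2 = 58; ticks = ceil(58/2.0) = ceil(29.0000) = 29; reading at tick 29 = 2 + 2.0*29 = 60.0000
Minimum tick count = 23; winners = [1]; smallest index = 1

Answer: 1 23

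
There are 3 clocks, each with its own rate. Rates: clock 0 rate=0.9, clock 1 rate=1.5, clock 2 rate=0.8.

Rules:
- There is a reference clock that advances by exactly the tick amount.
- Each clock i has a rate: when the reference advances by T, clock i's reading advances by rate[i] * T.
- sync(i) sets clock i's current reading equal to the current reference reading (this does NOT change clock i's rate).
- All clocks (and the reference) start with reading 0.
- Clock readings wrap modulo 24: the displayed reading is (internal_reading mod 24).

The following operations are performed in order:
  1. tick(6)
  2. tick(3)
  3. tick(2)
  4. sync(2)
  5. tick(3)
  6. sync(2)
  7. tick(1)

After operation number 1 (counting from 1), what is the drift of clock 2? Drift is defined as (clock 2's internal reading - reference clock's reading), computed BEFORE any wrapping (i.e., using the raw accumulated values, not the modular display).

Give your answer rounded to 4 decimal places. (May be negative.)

Answer: -1.2000

Derivation:
After op 1 tick(6): ref=6.0000 raw=[5.4000 9.0000 4.8000]
Drift of clock 2 after op 1: 4.8000 - 6.0000 = -1.2000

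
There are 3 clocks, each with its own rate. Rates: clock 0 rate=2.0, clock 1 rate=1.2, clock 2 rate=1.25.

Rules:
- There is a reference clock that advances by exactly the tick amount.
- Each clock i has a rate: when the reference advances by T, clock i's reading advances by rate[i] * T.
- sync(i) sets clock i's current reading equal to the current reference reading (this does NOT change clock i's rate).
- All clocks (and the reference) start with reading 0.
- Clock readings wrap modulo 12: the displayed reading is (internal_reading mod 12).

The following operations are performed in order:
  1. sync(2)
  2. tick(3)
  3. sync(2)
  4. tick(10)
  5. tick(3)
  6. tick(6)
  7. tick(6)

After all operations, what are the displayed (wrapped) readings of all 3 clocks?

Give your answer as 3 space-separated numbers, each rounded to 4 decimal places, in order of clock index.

After op 1 sync(2): ref=0.0000 raw=[0.0000 0.0000 0.0000]
After op 2 tick(3): ref=3.0000 raw=[6.0000 3.6000 3.7500]
After op 3 sync(2): ref=3.0000 raw=[6.0000 3.6000 3.0000]
After op 4 tick(10): ref=13.0000 raw=[26.0000 15.6000 15.5000]
After op 5 tick(3): ref=16.0000 raw=[32.0000 19.2000 19.2500]
After op 6 tick(6): ref=22.0000 raw=[44.0000 26.4000 26.7500]
After op 7 tick(6): ref=28.0000 raw=[56.0000 33.6000 34.2500]
Wrap final raw readings (mod 12): 56.0000 mod 12 = 8.0000; 33.6000 mod 12 = 9.6000; 34.2500 mod 12 = 10.2500

Answer: 8.0000 9.6000 10.2500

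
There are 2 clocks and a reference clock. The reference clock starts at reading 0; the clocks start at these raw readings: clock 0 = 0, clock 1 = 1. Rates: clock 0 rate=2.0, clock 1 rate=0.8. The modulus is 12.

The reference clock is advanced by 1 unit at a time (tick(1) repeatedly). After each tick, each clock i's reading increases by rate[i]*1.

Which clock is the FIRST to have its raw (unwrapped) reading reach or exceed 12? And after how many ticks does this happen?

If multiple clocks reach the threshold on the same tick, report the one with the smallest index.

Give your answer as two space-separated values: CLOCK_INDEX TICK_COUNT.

clock 0: start=0, rate=2.0, needs 12-0 = 12; ticks = ceil(12/2.0) = ceil(6.0000) = 6; reading at tick 6 = 0 + 2.0*6 = 12.0000
clock 1: start=1, rate=0.8, needs 12-1 = 11; ticks = ceil(11/0.8) = ceil(13.7500) = 14; reading at tick 14 = 1 + 0.8*14 = 12.2000
Minimum tick count = 6; winners = [0]; smallest index = 0

Answer: 0 6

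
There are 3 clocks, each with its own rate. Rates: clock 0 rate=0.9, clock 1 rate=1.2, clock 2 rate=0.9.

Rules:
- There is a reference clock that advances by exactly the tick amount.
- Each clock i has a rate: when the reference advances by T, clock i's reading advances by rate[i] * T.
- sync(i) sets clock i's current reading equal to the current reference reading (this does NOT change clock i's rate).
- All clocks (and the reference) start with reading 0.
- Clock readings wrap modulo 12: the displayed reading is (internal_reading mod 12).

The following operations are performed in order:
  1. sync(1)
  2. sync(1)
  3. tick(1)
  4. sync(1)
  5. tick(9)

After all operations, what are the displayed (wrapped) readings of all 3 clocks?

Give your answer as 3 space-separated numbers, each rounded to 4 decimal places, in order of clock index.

Answer: 9.0000 11.8000 9.0000

Derivation:
After op 1 sync(1): ref=0.0000 raw=[0.0000 0.0000 0.0000]
After op 2 sync(1): ref=0.0000 raw=[0.0000 0.0000 0.0000]
After op 3 tick(1): ref=1.0000 raw=[0.9000 1.2000 0.9000]
After op 4 sync(1): ref=1.0000 raw=[0.9000 1.0000 0.9000]
After op 5 tick(9): ref=10.0000 raw=[9.0000 11.8000 9.0000]
Wrap final raw readings (mod 12): 9.0000 mod 12 = 9.0000; 11.8000 mod 12 = 11.8000; 9.0000 mod 12 = 9.0000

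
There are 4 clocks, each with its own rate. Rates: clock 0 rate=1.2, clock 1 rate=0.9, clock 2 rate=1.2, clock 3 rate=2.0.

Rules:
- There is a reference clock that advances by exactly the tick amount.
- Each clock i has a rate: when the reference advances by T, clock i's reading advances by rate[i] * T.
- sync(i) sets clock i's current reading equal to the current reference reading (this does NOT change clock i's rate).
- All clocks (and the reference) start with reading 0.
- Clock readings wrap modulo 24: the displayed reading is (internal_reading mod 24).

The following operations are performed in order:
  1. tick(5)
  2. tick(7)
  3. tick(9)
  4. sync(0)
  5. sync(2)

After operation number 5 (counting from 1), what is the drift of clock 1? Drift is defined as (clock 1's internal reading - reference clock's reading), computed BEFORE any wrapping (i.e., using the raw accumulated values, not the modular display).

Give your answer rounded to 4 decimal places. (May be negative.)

Answer: -2.1000

Derivation:
After op 1 tick(5): ref=5.0000 raw=[6.0000 4.5000 6.0000 10.0000]
After op 2 tick(7): ref=12.0000 raw=[14.4000 10.8000 14.4000 24.0000]
After op 3 tick(9): ref=21.0000 raw=[25.2000 18.9000 25.2000 42.0000]
After op 4 sync(0): ref=21.0000 raw=[21.0000 18.9000 25.2000 42.0000]
After op 5 sync(2): ref=21.0000 raw=[21.0000 18.9000 21.0000 42.0000]
Drift of clock 1 after op 5: 18.9000 - 21.0000 = -2.1000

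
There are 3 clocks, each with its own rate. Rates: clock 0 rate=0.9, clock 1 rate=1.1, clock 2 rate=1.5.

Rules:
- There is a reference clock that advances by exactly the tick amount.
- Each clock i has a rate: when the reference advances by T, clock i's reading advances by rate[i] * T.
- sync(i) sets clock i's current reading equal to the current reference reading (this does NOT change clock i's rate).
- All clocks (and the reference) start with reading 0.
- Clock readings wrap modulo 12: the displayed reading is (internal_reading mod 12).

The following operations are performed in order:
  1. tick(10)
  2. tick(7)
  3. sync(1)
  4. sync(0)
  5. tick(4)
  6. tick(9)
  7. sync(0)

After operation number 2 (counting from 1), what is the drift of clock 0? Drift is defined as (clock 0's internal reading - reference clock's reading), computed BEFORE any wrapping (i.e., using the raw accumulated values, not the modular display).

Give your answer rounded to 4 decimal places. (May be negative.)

After op 1 tick(10): ref=10.0000 raw=[9.0000 11.0000 15.0000]
After op 2 tick(7): ref=17.0000 raw=[15.3000 18.7000 25.5000]
Drift of clock 0 after op 2: 15.3000 - 17.0000 = -1.7000

Answer: -1.7000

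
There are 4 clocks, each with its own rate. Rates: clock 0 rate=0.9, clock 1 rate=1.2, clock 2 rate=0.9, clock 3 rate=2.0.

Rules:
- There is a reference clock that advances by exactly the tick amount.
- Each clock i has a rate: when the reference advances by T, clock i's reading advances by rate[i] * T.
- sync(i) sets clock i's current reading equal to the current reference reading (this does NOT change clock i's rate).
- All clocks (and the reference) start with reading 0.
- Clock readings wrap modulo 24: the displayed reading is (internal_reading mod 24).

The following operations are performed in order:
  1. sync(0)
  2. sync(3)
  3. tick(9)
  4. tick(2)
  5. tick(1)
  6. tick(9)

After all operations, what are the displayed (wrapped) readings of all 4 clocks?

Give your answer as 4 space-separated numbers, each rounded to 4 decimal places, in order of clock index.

After op 1 sync(0): ref=0.0000 raw=[0.0000 0.0000 0.0000 0.0000]
After op 2 sync(3): ref=0.0000 raw=[0.0000 0.0000 0.0000 0.0000]
After op 3 tick(9): ref=9.0000 raw=[8.1000 10.8000 8.1000 18.0000]
After op 4 tick(2): ref=11.0000 raw=[9.9000 13.2000 9.9000 22.0000]
After op 5 tick(1): ref=12.0000 raw=[10.8000 14.4000 10.8000 24.0000]
After op 6 tick(9): ref=21.0000 raw=[18.9000 25.2000 18.9000 42.0000]
Wrap final raw readings (mod 24): 18.9000 mod 24 = 18.9000; 25.2000 mod 24 = 1.2000; 18.9000 mod 24 = 18.9000; 42.0000 mod 24 = 18.0000

Answer: 18.9000 1.2000 18.9000 18.0000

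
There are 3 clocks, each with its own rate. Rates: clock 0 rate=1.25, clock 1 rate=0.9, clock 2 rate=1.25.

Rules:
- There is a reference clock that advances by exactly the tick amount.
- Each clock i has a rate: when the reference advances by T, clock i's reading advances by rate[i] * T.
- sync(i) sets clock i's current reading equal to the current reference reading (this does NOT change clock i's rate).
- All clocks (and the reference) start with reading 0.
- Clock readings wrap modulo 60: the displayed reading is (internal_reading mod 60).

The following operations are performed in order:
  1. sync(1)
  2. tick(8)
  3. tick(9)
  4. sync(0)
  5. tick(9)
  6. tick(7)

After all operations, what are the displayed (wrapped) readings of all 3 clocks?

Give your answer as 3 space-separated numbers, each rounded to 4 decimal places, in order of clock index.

After op 1 sync(1): ref=0.0000 raw=[0.0000 0.0000 0.0000]
After op 2 tick(8): ref=8.0000 raw=[10.0000 7.2000 10.0000]
After op 3 tick(9): ref=17.0000 raw=[21.2500 15.3000 21.2500]
After op 4 sync(0): ref=17.0000 raw=[17.0000 15.3000 21.2500]
After op 5 tick(9): ref=26.0000 raw=[28.2500 23.4000 32.5000]
After op 6 tick(7): ref=33.0000 raw=[37.0000 29.7000 41.2500]
Wrap final raw readings (mod 60): 37.0000 mod 60 = 37.0000; 29.7000 mod 60 = 29.7000; 41.2500 mod 60 = 41.2500

Answer: 37.0000 29.7000 41.2500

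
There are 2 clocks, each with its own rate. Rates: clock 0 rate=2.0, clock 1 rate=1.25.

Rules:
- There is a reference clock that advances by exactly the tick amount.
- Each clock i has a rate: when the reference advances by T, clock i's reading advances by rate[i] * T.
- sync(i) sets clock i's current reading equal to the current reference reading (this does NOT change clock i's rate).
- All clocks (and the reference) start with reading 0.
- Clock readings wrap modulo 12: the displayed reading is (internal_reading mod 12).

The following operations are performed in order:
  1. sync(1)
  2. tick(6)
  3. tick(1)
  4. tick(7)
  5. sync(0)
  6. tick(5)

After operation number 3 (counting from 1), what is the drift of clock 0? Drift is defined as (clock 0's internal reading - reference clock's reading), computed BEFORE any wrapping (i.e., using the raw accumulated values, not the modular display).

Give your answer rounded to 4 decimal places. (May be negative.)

After op 1 sync(1): ref=0.0000 raw=[0.0000 0.0000]
After op 2 tick(6): ref=6.0000 raw=[12.0000 7.5000]
After op 3 tick(1): ref=7.0000 raw=[14.0000 8.7500]
Drift of clock 0 after op 3: 14.0000 - 7.0000 = 7.0000

Answer: 7.0000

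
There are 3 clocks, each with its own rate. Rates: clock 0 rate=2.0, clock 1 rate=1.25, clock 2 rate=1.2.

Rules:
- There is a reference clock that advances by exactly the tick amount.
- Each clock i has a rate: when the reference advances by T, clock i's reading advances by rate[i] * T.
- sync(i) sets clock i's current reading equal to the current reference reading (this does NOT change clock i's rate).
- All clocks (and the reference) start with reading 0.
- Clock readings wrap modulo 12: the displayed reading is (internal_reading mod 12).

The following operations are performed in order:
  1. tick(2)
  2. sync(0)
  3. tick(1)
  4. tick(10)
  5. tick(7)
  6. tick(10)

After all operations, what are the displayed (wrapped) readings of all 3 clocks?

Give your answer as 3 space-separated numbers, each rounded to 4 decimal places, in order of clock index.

After op 1 tick(2): ref=2.0000 raw=[4.0000 2.5000 2.4000]
After op 2 sync(0): ref=2.0000 raw=[2.0000 2.5000 2.4000]
After op 3 tick(1): ref=3.0000 raw=[4.0000 3.7500 3.6000]
After op 4 tick(10): ref=13.0000 raw=[24.0000 16.2500 15.6000]
After op 5 tick(7): ref=20.0000 raw=[38.0000 25.0000 24.0000]
After op 6 tick(10): ref=30.0000 raw=[58.0000 37.5000 36.0000]
Wrap final raw readings (mod 12): 58.0000 mod 12 = 10.0000; 37.5000 mod 12 = 1.5000; 36.0000 mod 12 = 0.0000

Answer: 10.0000 1.5000 0.0000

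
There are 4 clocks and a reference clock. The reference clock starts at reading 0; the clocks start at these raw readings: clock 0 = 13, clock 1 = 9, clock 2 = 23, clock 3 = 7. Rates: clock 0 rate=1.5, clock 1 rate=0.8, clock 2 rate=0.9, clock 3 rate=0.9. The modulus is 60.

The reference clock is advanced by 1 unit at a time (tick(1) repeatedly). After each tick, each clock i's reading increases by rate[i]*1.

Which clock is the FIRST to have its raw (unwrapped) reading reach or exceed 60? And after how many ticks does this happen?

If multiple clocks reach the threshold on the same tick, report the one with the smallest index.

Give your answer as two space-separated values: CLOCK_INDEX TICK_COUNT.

Answer: 0 32

Derivation:
clock 0: start=13, rate=1.5, needs 60-13 = 47; ticks = ceil(47/1.5) = ceil(31.3333) = 32; reading at tick 32 = 13 + 1.5*32 = 61.0000
clock 1: start=9, rate=0.8, needs 60-9 = 51; ticks = ceil(51/0.8) = ceil(63.7500) = 64; reading at tick 64 = 9 + 0.8*64 = 60.2000
clock 2: start=23, rate=0.9, needs 60-23 = 37; ticks = ceil(37/0.9) = ceil(41.1111) = 42; reading at tick 42 = 23 + 0.9*42 = 60.8000
clock 3: start=7, rate=0.9, needs 60-7 = 53; ticks = ceil(53/0.9) = ceil(58.8889) = 59; reading at tick 59 = 7 + 0.9*59 = 60.1000
Minimum tick count = 32; winners = [0]; smallest index = 0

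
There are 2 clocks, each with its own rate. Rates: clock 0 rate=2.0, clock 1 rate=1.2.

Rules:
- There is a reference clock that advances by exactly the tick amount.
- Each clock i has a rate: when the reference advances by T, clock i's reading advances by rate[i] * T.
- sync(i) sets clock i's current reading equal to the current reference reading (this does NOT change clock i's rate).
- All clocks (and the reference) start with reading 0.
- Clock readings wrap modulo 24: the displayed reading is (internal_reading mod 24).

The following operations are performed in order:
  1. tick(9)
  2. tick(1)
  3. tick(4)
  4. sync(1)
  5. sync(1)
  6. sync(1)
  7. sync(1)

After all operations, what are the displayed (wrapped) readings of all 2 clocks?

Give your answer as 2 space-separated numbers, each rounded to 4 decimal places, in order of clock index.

Answer: 4.0000 14.0000

Derivation:
After op 1 tick(9): ref=9.0000 raw=[18.0000 10.8000]
After op 2 tick(1): ref=10.0000 raw=[20.0000 12.0000]
After op 3 tick(4): ref=14.0000 raw=[28.0000 16.8000]
After op 4 sync(1): ref=14.0000 raw=[28.0000 14.0000]
After op 5 sync(1): ref=14.0000 raw=[28.0000 14.0000]
After op 6 sync(1): ref=14.0000 raw=[28.0000 14.0000]
After op 7 sync(1): ref=14.0000 raw=[28.0000 14.0000]
Wrap final raw readings (mod 24): 28.0000 mod 24 = 4.0000; 14.0000 mod 24 = 14.0000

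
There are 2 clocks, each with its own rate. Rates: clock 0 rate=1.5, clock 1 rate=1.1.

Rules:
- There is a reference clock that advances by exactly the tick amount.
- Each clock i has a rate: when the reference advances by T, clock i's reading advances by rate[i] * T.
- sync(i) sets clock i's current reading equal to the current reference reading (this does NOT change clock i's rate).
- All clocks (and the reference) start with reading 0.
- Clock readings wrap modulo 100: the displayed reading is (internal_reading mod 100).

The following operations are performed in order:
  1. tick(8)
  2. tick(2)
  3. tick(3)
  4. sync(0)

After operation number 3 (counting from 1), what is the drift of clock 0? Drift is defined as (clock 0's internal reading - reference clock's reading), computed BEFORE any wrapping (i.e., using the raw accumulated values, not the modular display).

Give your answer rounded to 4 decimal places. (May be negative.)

After op 1 tick(8): ref=8.0000 raw=[12.0000 8.8000]
After op 2 tick(2): ref=10.0000 raw=[15.0000 11.0000]
After op 3 tick(3): ref=13.0000 raw=[19.5000 14.3000]
Drift of clock 0 after op 3: 19.5000 - 13.0000 = 6.5000

Answer: 6.5000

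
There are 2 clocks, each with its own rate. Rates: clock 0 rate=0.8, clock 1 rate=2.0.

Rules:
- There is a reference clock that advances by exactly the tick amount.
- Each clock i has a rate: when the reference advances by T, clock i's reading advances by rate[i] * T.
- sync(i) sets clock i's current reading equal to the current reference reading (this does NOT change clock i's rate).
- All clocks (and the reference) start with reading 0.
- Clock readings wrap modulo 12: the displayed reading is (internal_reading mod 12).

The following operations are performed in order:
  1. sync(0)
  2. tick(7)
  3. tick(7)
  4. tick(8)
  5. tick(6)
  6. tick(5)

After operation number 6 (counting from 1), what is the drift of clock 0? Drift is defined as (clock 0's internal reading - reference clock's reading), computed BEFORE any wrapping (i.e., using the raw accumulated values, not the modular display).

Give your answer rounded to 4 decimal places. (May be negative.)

After op 1 sync(0): ref=0.0000 raw=[0.0000 0.0000]
After op 2 tick(7): ref=7.0000 raw=[5.6000 14.0000]
After op 3 tick(7): ref=14.0000 raw=[11.2000 28.0000]
After op 4 tick(8): ref=22.0000 raw=[17.6000 44.0000]
After op 5 tick(6): ref=28.0000 raw=[22.4000 56.0000]
After op 6 tick(5): ref=33.0000 raw=[26.4000 66.0000]
Drift of clock 0 after op 6: 26.4000 - 33.0000 = -6.6000

Answer: -6.6000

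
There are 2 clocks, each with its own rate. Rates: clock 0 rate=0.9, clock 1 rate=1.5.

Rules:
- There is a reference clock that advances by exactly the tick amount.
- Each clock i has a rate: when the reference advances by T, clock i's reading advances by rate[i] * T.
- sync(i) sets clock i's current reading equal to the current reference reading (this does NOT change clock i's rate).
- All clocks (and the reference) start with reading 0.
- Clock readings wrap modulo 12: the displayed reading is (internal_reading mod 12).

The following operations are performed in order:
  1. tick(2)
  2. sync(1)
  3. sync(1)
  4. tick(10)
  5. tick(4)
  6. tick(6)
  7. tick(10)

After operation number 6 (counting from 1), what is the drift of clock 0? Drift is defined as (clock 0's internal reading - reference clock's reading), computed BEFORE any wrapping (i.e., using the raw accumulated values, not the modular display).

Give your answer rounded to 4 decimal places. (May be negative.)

After op 1 tick(2): ref=2.0000 raw=[1.8000 3.0000]
After op 2 sync(1): ref=2.0000 raw=[1.8000 2.0000]
After op 3 sync(1): ref=2.0000 raw=[1.8000 2.0000]
After op 4 tick(10): ref=12.0000 raw=[10.8000 17.0000]
After op 5 tick(4): ref=16.0000 raw=[14.4000 23.0000]
After op 6 tick(6): ref=22.0000 raw=[19.8000 32.0000]
Drift of clock 0 after op 6: 19.8000 - 22.0000 = -2.2000

Answer: -2.2000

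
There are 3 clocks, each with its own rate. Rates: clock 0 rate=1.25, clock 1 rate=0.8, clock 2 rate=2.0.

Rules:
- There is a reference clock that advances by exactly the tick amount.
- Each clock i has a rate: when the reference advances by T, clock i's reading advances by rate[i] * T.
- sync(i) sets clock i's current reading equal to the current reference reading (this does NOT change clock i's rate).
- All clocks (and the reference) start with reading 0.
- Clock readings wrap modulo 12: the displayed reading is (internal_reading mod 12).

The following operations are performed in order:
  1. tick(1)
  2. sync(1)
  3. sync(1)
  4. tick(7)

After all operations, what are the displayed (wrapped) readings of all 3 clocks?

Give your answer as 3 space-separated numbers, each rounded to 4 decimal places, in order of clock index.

After op 1 tick(1): ref=1.0000 raw=[1.2500 0.8000 2.0000]
After op 2 sync(1): ref=1.0000 raw=[1.2500 1.0000 2.0000]
After op 3 sync(1): ref=1.0000 raw=[1.2500 1.0000 2.0000]
After op 4 tick(7): ref=8.0000 raw=[10.0000 6.6000 16.0000]
Wrap final raw readings (mod 12): 10.0000 mod 12 = 10.0000; 6.6000 mod 12 = 6.6000; 16.0000 mod 12 = 4.0000

Answer: 10.0000 6.6000 4.0000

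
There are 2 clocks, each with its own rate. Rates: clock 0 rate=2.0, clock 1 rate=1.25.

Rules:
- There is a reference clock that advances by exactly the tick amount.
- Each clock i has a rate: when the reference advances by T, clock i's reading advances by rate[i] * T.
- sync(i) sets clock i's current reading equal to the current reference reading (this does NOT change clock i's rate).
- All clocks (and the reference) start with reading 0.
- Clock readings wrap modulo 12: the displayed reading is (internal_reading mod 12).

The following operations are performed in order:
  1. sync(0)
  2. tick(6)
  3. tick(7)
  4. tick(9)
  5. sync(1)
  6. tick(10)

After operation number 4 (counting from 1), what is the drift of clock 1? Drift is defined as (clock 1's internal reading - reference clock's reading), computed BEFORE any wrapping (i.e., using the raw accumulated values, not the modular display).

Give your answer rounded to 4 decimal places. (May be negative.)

After op 1 sync(0): ref=0.0000 raw=[0.0000 0.0000]
After op 2 tick(6): ref=6.0000 raw=[12.0000 7.5000]
After op 3 tick(7): ref=13.0000 raw=[26.0000 16.2500]
After op 4 tick(9): ref=22.0000 raw=[44.0000 27.5000]
Drift of clock 1 after op 4: 27.5000 - 22.0000 = 5.5000

Answer: 5.5000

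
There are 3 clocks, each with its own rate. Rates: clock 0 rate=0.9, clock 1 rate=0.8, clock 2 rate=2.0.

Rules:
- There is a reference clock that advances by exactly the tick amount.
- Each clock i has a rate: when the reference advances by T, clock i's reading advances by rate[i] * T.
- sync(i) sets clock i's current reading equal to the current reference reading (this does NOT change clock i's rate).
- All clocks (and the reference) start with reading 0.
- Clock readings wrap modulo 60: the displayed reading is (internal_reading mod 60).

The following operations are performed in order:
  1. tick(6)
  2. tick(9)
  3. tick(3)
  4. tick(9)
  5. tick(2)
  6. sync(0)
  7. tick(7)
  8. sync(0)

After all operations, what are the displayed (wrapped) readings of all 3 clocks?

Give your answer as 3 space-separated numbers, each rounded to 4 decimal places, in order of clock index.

Answer: 36.0000 28.8000 12.0000

Derivation:
After op 1 tick(6): ref=6.0000 raw=[5.4000 4.8000 12.0000]
After op 2 tick(9): ref=15.0000 raw=[13.5000 12.0000 30.0000]
After op 3 tick(3): ref=18.0000 raw=[16.2000 14.4000 36.0000]
After op 4 tick(9): ref=27.0000 raw=[24.3000 21.6000 54.0000]
After op 5 tick(2): ref=29.0000 raw=[26.1000 23.2000 58.0000]
After op 6 sync(0): ref=29.0000 raw=[29.0000 23.2000 58.0000]
After op 7 tick(7): ref=36.0000 raw=[35.3000 28.8000 72.0000]
After op 8 sync(0): ref=36.0000 raw=[36.0000 28.8000 72.0000]
Wrap final raw readings (mod 60): 36.0000 mod 60 = 36.0000; 28.8000 mod 60 = 28.8000; 72.0000 mod 60 = 12.0000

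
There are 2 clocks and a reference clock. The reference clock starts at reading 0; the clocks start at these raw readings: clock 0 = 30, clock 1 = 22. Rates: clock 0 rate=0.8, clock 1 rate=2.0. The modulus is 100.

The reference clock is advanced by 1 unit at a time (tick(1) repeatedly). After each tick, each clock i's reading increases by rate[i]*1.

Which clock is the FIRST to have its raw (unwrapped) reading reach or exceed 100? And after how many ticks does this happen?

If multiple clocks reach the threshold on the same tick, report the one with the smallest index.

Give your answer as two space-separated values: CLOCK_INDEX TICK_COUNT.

Answer: 1 39

Derivation:
clock 0: start=30, rate=0.8, needs 100-30 = 70; ticks = ceil(70/0.8) = ceil(87.5000) = 88; reading at tick 88 = 30 + 0.8*88 = 100.4000
clock 1: start=22, rate=2.0, needs 100-22 = 78; ticks = ceil(78/2.0) = ceil(39.0000) = 39; reading at tick 39 = 22 + 2.0*39 = 100.0000
Minimum tick count = 39; winners = [1]; smallest index = 1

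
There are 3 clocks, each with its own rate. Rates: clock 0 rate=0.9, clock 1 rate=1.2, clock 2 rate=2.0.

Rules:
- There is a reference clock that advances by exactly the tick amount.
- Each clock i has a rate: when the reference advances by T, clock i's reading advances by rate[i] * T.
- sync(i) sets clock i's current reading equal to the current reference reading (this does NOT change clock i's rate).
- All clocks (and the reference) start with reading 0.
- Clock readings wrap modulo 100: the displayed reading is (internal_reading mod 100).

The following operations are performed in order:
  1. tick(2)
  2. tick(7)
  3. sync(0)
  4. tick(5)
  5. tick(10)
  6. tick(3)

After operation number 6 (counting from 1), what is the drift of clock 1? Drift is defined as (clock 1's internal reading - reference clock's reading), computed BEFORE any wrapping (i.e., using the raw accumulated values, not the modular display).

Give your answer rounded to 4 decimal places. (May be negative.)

Answer: 5.4000

Derivation:
After op 1 tick(2): ref=2.0000 raw=[1.8000 2.4000 4.0000]
After op 2 tick(7): ref=9.0000 raw=[8.1000 10.8000 18.0000]
After op 3 sync(0): ref=9.0000 raw=[9.0000 10.8000 18.0000]
After op 4 tick(5): ref=14.0000 raw=[13.5000 16.8000 28.0000]
After op 5 tick(10): ref=24.0000 raw=[22.5000 28.8000 48.0000]
After op 6 tick(3): ref=27.0000 raw=[25.2000 32.4000 54.0000]
Drift of clock 1 after op 6: 32.4000 - 27.0000 = 5.4000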